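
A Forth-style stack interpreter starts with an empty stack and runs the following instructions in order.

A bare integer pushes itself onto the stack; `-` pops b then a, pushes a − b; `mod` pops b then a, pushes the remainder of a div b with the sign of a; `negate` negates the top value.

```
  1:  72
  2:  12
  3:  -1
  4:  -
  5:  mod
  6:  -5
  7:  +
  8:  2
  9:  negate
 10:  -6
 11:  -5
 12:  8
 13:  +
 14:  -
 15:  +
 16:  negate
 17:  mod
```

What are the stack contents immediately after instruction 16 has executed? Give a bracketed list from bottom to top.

[2, 11]

72     : 72
12     : 72 12
-1     : 72 12 -1
-      : 72 13
mod    : 7
-5     : 7 -5
+      : 2
2      : 2 2
negate : 2 -2
-6     : 2 -2 -6
-5     : 2 -2 -6 -5
8      : 2 -2 -6 -5 8
+      : 2 -2 -6 3
-      : 2 -2 -9
+      : 2 -11
negate : 2 11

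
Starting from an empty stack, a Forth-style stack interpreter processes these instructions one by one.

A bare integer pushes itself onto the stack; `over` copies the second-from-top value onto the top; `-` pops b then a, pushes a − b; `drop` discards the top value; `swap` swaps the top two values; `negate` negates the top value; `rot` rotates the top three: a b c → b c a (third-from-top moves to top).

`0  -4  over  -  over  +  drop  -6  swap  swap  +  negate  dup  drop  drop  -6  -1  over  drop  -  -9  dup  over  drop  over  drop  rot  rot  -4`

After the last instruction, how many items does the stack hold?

0      → 0
-4     → 0 -4
over   → 0 -4 0
-      → 0 -4
over   → 0 -4 0
+      → 0 -4
drop   → 0
-6     → 0 -6
swap   → -6 0
swap   → 0 -6
+      → -6
negate → 6
dup    → 6 6
drop   → 6
drop   → (empty)
-6     → -6
-1     → -6 -1
over   → -6 -1 -6
drop   → -6 -1
-      → -5
-9     → -5 -9
dup    → -5 -9 -9
over   → -5 -9 -9 -9
drop   → -5 -9 -9
over   → -5 -9 -9 -9
drop   → -5 -9 -9
rot    → -9 -9 -5
rot    → -9 -5 -9
-4     → -9 -5 -9 -4

4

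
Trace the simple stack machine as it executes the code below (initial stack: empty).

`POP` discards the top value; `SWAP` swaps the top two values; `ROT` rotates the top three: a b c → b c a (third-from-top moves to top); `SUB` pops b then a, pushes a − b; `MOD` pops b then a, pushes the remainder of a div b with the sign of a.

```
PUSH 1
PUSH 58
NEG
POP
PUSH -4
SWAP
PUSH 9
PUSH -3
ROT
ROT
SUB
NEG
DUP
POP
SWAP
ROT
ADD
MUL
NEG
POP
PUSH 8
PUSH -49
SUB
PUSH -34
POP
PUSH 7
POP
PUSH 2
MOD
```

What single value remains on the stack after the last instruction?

PUSH 1    1
PUSH 58   1 58
NEG       1 -58
POP       1
PUSH -4   1 -4
SWAP      -4 1
PUSH 9    -4 1 9
PUSH -3   -4 1 9 -3
ROT       -4 9 -3 1
ROT       -4 -3 1 9
SUB       -4 -3 -8
NEG       -4 -3 8
DUP       -4 -3 8 8
POP       -4 -3 8
SWAP      -4 8 -3
ROT       8 -3 -4
ADD       8 -7
MUL       -56
NEG       56
POP       (empty)
PUSH 8    8
PUSH -49  8 -49
SUB       57
PUSH -34  57 -34
POP       57
PUSH 7    57 7
POP       57
PUSH 2    57 2
MOD       1

1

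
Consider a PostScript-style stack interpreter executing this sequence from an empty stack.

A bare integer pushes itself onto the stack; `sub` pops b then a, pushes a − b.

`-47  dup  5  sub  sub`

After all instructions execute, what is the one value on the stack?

-47  [-47]
dup  [-47, -47]
5    [-47, -47, 5]
sub  [-47, -52]
sub  [5]

5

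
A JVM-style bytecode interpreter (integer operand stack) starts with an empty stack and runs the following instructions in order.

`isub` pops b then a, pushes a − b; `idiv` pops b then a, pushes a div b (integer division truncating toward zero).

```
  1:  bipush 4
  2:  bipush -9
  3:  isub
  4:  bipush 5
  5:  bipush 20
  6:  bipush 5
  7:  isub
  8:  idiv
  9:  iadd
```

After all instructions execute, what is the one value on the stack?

bipush 4  -> 4
bipush -9 -> 4 -9
isub      -> 13
bipush 5  -> 13 5
bipush 20 -> 13 5 20
bipush 5  -> 13 5 20 5
isub      -> 13 5 15
idiv      -> 13 0
iadd      -> 13

13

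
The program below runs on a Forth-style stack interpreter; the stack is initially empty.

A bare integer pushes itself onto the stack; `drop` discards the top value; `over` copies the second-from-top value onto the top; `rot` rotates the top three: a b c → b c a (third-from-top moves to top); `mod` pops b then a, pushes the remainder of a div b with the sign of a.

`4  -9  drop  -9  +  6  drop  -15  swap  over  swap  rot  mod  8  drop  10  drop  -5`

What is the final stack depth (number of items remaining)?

4    → 4
-9   → 4 -9
drop → 4
-9   → 4 -9
+    → -5
6    → -5 6
drop → -5
-15  → -5 -15
swap → -15 -5
over → -15 -5 -15
swap → -15 -15 -5
rot  → -15 -5 -15
mod  → -15 -5
8    → -15 -5 8
drop → -15 -5
10   → -15 -5 10
drop → -15 -5
-5   → -15 -5 -5

3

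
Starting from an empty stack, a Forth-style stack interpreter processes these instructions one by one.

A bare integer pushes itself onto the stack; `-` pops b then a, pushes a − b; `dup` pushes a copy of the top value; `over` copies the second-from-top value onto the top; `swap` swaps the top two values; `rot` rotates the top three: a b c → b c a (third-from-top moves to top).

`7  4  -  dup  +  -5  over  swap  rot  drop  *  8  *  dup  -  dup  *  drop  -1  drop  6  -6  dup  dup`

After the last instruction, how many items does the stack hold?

7    -> 7
4    -> 7 4
-    -> 3
dup  -> 3 3
+    -> 6
-5   -> 6 -5
over -> 6 -5 6
swap -> 6 6 -5
rot  -> 6 -5 6
drop -> 6 -5
*    -> -30
8    -> -30 8
*    -> -240
dup  -> -240 -240
-    -> 0
dup  -> 0 0
*    -> 0
drop -> (empty)
-1   -> -1
drop -> (empty)
6    -> 6
-6   -> 6 -6
dup  -> 6 -6 -6
dup  -> 6 -6 -6 -6

4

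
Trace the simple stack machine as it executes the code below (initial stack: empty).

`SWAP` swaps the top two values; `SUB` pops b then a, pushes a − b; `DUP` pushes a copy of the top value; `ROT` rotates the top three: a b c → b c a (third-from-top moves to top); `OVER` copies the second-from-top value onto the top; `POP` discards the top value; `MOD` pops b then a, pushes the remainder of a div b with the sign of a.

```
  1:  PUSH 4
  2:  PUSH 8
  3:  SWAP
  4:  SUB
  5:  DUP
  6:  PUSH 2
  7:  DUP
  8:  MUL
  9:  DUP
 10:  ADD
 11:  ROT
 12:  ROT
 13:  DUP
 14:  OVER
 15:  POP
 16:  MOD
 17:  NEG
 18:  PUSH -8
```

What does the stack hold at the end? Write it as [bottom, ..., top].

[8, 4, 0, -8]

PUSH 4  : [4]
PUSH 8  : [4, 8]
SWAP    : [8, 4]
SUB     : [4]
DUP     : [4, 4]
PUSH 2  : [4, 4, 2]
DUP     : [4, 4, 2, 2]
MUL     : [4, 4, 4]
DUP     : [4, 4, 4, 4]
ADD     : [4, 4, 8]
ROT     : [4, 8, 4]
ROT     : [8, 4, 4]
DUP     : [8, 4, 4, 4]
OVER    : [8, 4, 4, 4, 4]
POP     : [8, 4, 4, 4]
MOD     : [8, 4, 0]
NEG     : [8, 4, 0]
PUSH -8 : [8, 4, 0, -8]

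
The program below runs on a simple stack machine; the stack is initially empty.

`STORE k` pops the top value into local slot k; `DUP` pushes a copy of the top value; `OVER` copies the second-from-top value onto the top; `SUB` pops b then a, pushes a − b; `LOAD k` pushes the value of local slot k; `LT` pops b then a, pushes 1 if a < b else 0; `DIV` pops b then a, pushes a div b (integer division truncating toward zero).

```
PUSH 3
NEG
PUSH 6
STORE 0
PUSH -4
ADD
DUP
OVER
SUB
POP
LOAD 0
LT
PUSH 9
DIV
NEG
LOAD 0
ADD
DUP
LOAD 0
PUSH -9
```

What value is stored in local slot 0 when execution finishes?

PUSH 3  -> [3]
NEG     -> [-3]
PUSH 6  -> [-3, 6]
STORE 0 -> [-3]
PUSH -4 -> [-3, -4]
ADD     -> [-7]
DUP     -> [-7, -7]
OVER    -> [-7, -7, -7]
SUB     -> [-7, 0]
POP     -> [-7]
LOAD 0  -> [-7, 6]
LT      -> [1]
PUSH 9  -> [1, 9]
DIV     -> [0]
NEG     -> [0]
LOAD 0  -> [0, 6]
ADD     -> [6]
DUP     -> [6, 6]
LOAD 0  -> [6, 6, 6]
PUSH -9 -> [6, 6, 6, -9]

6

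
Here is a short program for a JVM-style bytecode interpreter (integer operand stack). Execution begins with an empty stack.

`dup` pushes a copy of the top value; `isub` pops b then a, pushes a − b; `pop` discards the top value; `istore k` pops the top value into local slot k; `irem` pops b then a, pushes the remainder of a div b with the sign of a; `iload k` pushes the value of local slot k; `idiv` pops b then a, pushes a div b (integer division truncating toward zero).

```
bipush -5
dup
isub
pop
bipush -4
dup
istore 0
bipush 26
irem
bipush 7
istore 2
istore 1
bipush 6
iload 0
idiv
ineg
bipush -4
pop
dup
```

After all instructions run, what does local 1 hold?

bipush -5 : [-5]
dup       : [-5, -5]
isub      : [0]
pop       : []
bipush -4 : [-4]
dup       : [-4, -4]
istore 0  : [-4]
bipush 26 : [-4, 26]
irem      : [-4]
bipush 7  : [-4, 7]
istore 2  : [-4]
istore 1  : []
bipush 6  : [6]
iload 0   : [6, -4]
idiv      : [-1]
ineg      : [1]
bipush -4 : [1, -4]
pop       : [1]
dup       : [1, 1]

-4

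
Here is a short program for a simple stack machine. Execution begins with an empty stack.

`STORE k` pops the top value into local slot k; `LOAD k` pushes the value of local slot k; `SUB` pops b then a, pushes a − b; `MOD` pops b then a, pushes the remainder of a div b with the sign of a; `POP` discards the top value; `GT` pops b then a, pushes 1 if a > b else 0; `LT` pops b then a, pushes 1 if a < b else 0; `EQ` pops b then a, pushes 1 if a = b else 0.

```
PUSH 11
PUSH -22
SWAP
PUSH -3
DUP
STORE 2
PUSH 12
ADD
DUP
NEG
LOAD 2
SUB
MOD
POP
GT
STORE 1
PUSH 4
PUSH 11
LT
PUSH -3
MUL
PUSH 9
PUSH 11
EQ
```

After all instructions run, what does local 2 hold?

-3

PUSH 11  -> [11]
PUSH -22 -> [11, -22]
SWAP     -> [-22, 11]
PUSH -3  -> [-22, 11, -3]
DUP      -> [-22, 11, -3, -3]
STORE 2  -> [-22, 11, -3]
PUSH 12  -> [-22, 11, -3, 12]
ADD      -> [-22, 11, 9]
DUP      -> [-22, 11, 9, 9]
NEG      -> [-22, 11, 9, -9]
LOAD 2   -> [-22, 11, 9, -9, -3]
SUB      -> [-22, 11, 9, -6]
MOD      -> [-22, 11, 3]
POP      -> [-22, 11]
GT       -> [0]
STORE 1  -> []
PUSH 4   -> [4]
PUSH 11  -> [4, 11]
LT       -> [1]
PUSH -3  -> [1, -3]
MUL      -> [-3]
PUSH 9   -> [-3, 9]
PUSH 11  -> [-3, 9, 11]
EQ       -> [-3, 0]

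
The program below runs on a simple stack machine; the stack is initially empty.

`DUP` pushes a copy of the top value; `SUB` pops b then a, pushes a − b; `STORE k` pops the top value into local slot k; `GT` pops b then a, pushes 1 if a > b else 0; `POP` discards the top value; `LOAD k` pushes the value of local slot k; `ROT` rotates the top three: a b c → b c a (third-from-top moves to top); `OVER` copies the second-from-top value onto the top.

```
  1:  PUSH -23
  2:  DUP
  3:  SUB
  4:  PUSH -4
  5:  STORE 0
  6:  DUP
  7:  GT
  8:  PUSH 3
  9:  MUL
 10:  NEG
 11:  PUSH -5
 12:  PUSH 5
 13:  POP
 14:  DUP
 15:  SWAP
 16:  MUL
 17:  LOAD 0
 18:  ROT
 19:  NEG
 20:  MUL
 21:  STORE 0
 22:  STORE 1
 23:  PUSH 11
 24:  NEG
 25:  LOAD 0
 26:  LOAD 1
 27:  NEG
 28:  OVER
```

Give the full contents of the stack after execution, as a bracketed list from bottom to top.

PUSH -23 -> -23
DUP      -> -23 -23
SUB      -> 0
PUSH -4  -> 0 -4
STORE 0  -> 0
DUP      -> 0 0
GT       -> 0
PUSH 3   -> 0 3
MUL      -> 0
NEG      -> 0
PUSH -5  -> 0 -5
PUSH 5   -> 0 -5 5
POP      -> 0 -5
DUP      -> 0 -5 -5
SWAP     -> 0 -5 -5
MUL      -> 0 25
LOAD 0   -> 0 25 -4
ROT      -> 25 -4 0
NEG      -> 25 -4 0
MUL      -> 25 0
STORE 0  -> 25
STORE 1  -> (empty)
PUSH 11  -> 11
NEG      -> -11
LOAD 0   -> -11 0
LOAD 1   -> -11 0 25
NEG      -> -11 0 -25
OVER     -> -11 0 -25 0

[-11, 0, -25, 0]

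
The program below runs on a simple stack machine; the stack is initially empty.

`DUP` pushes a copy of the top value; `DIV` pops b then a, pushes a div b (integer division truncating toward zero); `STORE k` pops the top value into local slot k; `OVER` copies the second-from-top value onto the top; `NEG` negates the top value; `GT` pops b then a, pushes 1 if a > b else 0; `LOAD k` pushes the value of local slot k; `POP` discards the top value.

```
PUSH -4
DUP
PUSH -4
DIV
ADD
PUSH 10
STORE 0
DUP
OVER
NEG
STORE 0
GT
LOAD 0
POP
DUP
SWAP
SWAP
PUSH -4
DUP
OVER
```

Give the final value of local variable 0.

3

PUSH -4 -> [-4]
DUP     -> [-4, -4]
PUSH -4 -> [-4, -4, -4]
DIV     -> [-4, 1]
ADD     -> [-3]
PUSH 10 -> [-3, 10]
STORE 0 -> [-3]
DUP     -> [-3, -3]
OVER    -> [-3, -3, -3]
NEG     -> [-3, -3, 3]
STORE 0 -> [-3, -3]
GT      -> [0]
LOAD 0  -> [0, 3]
POP     -> [0]
DUP     -> [0, 0]
SWAP    -> [0, 0]
SWAP    -> [0, 0]
PUSH -4 -> [0, 0, -4]
DUP     -> [0, 0, -4, -4]
OVER    -> [0, 0, -4, -4, -4]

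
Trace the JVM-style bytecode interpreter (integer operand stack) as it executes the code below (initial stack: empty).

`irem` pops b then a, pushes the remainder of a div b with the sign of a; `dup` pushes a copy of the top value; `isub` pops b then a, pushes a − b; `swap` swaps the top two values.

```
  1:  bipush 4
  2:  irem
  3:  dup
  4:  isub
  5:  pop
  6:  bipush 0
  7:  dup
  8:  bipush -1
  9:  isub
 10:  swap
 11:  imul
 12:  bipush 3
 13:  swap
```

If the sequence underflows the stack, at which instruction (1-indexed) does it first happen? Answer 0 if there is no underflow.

bipush 4 → 4
irem  — needs 2 operands, stack has 1 → underflow

2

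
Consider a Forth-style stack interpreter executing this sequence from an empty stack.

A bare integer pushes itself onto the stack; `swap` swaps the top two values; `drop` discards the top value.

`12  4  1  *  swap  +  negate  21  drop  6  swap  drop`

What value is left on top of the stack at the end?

6

12     -> [12]
4      -> [12, 4]
1      -> [12, 4, 1]
*      -> [12, 4]
swap   -> [4, 12]
+      -> [16]
negate -> [-16]
21     -> [-16, 21]
drop   -> [-16]
6      -> [-16, 6]
swap   -> [6, -16]
drop   -> [6]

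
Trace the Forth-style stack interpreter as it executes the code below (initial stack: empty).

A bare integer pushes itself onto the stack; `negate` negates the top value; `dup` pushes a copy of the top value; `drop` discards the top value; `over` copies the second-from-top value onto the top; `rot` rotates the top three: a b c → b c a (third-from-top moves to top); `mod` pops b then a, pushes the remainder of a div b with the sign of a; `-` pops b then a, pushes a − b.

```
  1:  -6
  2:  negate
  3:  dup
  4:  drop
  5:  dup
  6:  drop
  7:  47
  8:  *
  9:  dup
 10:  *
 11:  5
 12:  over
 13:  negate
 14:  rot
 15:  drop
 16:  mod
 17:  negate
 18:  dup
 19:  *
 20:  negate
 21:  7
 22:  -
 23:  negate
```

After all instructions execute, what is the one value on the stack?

-6      -6
negate  6
dup     6 6
drop    6
dup     6 6
drop    6
47      6 47
*       282
dup     282 282
*       79524
5       79524 5
over    79524 5 79524
negate  79524 5 -79524
rot     5 -79524 79524
drop    5 -79524
mod     5
negate  -5
dup     -5 -5
*       25
negate  -25
7       -25 7
-       -32
negate  32

32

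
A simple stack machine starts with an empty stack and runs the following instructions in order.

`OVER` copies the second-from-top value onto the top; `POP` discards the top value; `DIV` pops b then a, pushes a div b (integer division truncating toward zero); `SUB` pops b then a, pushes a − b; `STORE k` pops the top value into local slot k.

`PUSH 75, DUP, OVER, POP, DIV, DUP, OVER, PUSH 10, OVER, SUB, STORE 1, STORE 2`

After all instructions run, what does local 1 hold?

9

PUSH 75  75
DUP      75 75
OVER     75 75 75
POP      75 75
DIV      1
DUP      1 1
OVER     1 1 1
PUSH 10  1 1 1 10
OVER     1 1 1 10 1
SUB      1 1 1 9
STORE 1  1 1 1
STORE 2  1 1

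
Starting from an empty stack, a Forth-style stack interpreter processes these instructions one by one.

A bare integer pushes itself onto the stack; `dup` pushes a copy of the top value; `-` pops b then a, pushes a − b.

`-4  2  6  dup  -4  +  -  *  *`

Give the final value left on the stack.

-32

-4  : [-4]
2   : [-4, 2]
6   : [-4, 2, 6]
dup : [-4, 2, 6, 6]
-4  : [-4, 2, 6, 6, -4]
+   : [-4, 2, 6, 2]
-   : [-4, 2, 4]
*   : [-4, 8]
*   : [-32]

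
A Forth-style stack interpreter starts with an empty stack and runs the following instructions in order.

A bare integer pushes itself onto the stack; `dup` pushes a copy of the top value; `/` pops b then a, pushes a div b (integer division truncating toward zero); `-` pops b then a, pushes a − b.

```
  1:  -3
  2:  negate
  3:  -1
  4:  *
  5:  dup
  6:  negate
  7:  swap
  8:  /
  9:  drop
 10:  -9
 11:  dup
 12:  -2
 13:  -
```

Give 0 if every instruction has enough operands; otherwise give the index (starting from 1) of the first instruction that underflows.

0

-3     -> -3
negate -> 3
-1     -> 3 -1
*      -> -3
dup    -> -3 -3
negate -> -3 3
swap   -> 3 -3
/      -> -1
drop   -> (empty)
-9     -> -9
dup    -> -9 -9
-2     -> -9 -9 -2
-      -> -9 -7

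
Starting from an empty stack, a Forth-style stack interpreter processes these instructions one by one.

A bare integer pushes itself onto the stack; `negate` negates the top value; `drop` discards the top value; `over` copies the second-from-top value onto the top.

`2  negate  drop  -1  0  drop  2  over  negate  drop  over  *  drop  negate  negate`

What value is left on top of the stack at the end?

2       [2]
negate  [-2]
drop    []
-1      [-1]
0       [-1, 0]
drop    [-1]
2       [-1, 2]
over    [-1, 2, -1]
negate  [-1, 2, 1]
drop    [-1, 2]
over    [-1, 2, -1]
*       [-1, -2]
drop    [-1]
negate  [1]
negate  [-1]

-1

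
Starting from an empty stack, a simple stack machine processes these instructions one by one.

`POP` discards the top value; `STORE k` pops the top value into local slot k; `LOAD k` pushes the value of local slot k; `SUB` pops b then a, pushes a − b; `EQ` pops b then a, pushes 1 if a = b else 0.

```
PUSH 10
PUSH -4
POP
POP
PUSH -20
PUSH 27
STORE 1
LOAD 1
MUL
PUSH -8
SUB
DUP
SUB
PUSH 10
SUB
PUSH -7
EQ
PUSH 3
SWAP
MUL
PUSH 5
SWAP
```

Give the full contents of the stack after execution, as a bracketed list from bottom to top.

[5, 0]

PUSH 10  -> 10
PUSH -4  -> 10 -4
POP      -> 10
POP      -> (empty)
PUSH -20 -> -20
PUSH 27  -> -20 27
STORE 1  -> -20
LOAD 1   -> -20 27
MUL      -> -540
PUSH -8  -> -540 -8
SUB      -> -532
DUP      -> -532 -532
SUB      -> 0
PUSH 10  -> 0 10
SUB      -> -10
PUSH -7  -> -10 -7
EQ       -> 0
PUSH 3   -> 0 3
SWAP     -> 3 0
MUL      -> 0
PUSH 5   -> 0 5
SWAP     -> 5 0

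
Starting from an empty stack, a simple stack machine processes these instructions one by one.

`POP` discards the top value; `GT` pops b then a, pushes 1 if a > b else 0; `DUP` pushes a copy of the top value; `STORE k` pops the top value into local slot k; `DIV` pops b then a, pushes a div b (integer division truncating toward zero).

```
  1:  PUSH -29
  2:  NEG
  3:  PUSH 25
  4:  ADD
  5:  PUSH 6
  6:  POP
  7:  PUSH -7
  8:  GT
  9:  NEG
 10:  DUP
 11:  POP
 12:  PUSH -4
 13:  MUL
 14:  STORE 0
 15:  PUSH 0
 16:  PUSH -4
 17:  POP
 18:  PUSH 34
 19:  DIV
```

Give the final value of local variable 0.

4

PUSH -29 → -29
NEG      → 29
PUSH 25  → 29 25
ADD      → 54
PUSH 6   → 54 6
POP      → 54
PUSH -7  → 54 -7
GT       → 1
NEG      → -1
DUP      → -1 -1
POP      → -1
PUSH -4  → -1 -4
MUL      → 4
STORE 0  → (empty)
PUSH 0   → 0
PUSH -4  → 0 -4
POP      → 0
PUSH 34  → 0 34
DIV      → 0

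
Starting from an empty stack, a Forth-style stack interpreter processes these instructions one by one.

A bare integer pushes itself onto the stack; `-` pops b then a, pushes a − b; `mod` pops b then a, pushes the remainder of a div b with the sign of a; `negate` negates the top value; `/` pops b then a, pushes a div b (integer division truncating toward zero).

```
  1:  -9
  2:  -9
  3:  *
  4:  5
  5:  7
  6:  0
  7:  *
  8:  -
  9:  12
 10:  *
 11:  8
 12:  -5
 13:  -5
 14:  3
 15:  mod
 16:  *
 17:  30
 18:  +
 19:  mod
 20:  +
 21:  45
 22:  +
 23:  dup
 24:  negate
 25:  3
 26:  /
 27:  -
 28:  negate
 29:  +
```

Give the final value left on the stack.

-9     : [-9]
-9     : [-9, -9]
*      : [81]
5      : [81, 5]
7      : [81, 5, 7]
0      : [81, 5, 7, 0]
*      : [81, 5, 0]
-      : [81, 5]
12     : [81, 5, 12]
*      : [81, 60]
8      : [81, 60, 8]
-5     : [81, 60, 8, -5]
-5     : [81, 60, 8, -5, -5]
3      : [81, 60, 8, -5, -5, 3]
mod    : [81, 60, 8, -5, -2]
*      : [81, 60, 8, 10]
30     : [81, 60, 8, 10, 30]
+      : [81, 60, 8, 40]
mod    : [81, 60, 8]
+      : [81, 68]
45     : [81, 68, 45]
+      : [81, 113]
dup    : [81, 113, 113]
negate : [81, 113, -113]
3      : [81, 113, -113, 3]
/      : [81, 113, -37]
-      : [81, 150]
negate : [81, -150]
+      : [-69]

-69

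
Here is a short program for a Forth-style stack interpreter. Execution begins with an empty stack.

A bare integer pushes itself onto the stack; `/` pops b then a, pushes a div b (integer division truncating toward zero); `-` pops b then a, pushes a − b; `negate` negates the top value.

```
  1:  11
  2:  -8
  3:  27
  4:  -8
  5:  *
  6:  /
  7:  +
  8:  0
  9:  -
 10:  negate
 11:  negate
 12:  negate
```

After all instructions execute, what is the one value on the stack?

-11

11     : 11
-8     : 11 -8
27     : 11 -8 27
-8     : 11 -8 27 -8
*      : 11 -8 -216
/      : 11 0
+      : 11
0      : 11 0
-      : 11
negate : -11
negate : 11
negate : -11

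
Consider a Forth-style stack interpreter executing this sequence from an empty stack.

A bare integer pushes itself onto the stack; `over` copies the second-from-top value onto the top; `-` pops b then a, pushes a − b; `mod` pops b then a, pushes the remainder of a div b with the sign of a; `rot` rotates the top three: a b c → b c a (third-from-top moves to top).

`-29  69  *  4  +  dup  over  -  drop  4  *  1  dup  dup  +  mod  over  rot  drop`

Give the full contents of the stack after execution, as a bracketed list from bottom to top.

[1, -7988]

-29  -> [-29]
69   -> [-29, 69]
*    -> [-2001]
4    -> [-2001, 4]
+    -> [-1997]
dup  -> [-1997, -1997]
over -> [-1997, -1997, -1997]
-    -> [-1997, 0]
drop -> [-1997]
4    -> [-1997, 4]
*    -> [-7988]
1    -> [-7988, 1]
dup  -> [-7988, 1, 1]
dup  -> [-7988, 1, 1, 1]
+    -> [-7988, 1, 2]
mod  -> [-7988, 1]
over -> [-7988, 1, -7988]
rot  -> [1, -7988, -7988]
drop -> [1, -7988]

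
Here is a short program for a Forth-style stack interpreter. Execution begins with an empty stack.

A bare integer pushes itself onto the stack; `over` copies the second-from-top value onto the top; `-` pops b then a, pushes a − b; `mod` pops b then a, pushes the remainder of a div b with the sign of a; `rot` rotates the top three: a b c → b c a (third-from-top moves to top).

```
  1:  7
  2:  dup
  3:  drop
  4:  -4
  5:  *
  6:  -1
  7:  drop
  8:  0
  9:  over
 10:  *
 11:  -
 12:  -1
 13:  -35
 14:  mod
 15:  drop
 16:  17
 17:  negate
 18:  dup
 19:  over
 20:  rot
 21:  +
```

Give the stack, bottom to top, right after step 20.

[-28, -17, -17, -17]

7       [7]
dup     [7, 7]
drop    [7]
-4      [7, -4]
*       [-28]
-1      [-28, -1]
drop    [-28]
0       [-28, 0]
over    [-28, 0, -28]
*       [-28, 0]
-       [-28]
-1      [-28, -1]
-35     [-28, -1, -35]
mod     [-28, -1]
drop    [-28]
17      [-28, 17]
negate  [-28, -17]
dup     [-28, -17, -17]
over    [-28, -17, -17, -17]
rot     [-28, -17, -17, -17]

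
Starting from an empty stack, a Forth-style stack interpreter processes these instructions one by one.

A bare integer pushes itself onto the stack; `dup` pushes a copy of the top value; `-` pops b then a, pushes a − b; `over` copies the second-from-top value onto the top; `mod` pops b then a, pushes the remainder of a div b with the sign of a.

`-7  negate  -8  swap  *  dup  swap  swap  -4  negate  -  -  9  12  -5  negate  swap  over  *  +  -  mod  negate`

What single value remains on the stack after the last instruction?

-7      -7
negate  7
-8      7 -8
swap    -8 7
*       -56
dup     -56 -56
swap    -56 -56
swap    -56 -56
-4      -56 -56 -4
negate  -56 -56 4
-       -56 -60
-       4
9       4 9
12      4 9 12
-5      4 9 12 -5
negate  4 9 12 5
swap    4 9 5 12
over    4 9 5 12 5
*       4 9 5 60
+       4 9 65
-       4 -56
mod     4
negate  -4

-4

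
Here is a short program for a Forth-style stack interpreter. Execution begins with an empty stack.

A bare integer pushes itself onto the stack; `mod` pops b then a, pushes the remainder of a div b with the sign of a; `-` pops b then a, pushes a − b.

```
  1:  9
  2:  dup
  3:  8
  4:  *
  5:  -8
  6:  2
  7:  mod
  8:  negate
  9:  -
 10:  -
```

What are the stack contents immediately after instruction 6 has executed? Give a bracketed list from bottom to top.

[9, 72, -8, 2]

9   -> [9]
dup -> [9, 9]
8   -> [9, 9, 8]
*   -> [9, 72]
-8  -> [9, 72, -8]
2   -> [9, 72, -8, 2]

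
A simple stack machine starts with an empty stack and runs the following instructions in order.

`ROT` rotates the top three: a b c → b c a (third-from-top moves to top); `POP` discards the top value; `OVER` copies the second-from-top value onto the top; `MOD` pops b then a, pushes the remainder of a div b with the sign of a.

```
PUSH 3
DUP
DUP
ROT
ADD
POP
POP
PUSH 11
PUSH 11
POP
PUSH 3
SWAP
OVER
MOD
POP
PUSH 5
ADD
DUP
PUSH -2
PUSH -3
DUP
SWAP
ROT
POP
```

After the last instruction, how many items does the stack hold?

PUSH 3  : [3]
DUP     : [3, 3]
DUP     : [3, 3, 3]
ROT     : [3, 3, 3]
ADD     : [3, 6]
POP     : [3]
POP     : []
PUSH 11 : [11]
PUSH 11 : [11, 11]
POP     : [11]
PUSH 3  : [11, 3]
SWAP    : [3, 11]
OVER    : [3, 11, 3]
MOD     : [3, 2]
POP     : [3]
PUSH 5  : [3, 5]
ADD     : [8]
DUP     : [8, 8]
PUSH -2 : [8, 8, -2]
PUSH -3 : [8, 8, -2, -3]
DUP     : [8, 8, -2, -3, -3]
SWAP    : [8, 8, -2, -3, -3]
ROT     : [8, 8, -3, -3, -2]
POP     : [8, 8, -3, -3]

4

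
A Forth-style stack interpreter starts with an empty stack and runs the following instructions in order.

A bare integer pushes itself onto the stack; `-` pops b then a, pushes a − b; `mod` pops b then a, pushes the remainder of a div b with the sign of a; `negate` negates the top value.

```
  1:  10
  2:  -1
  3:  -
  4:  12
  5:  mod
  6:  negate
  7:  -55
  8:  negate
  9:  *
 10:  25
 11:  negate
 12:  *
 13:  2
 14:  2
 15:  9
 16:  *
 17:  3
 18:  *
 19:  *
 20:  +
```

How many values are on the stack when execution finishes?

10     → 10
-1     → 10 -1
-      → 11
12     → 11 12
mod    → 11
negate → -11
-55    → -11 -55
negate → -11 55
*      → -605
25     → -605 25
negate → -605 -25
*      → 15125
2      → 15125 2
2      → 15125 2 2
9      → 15125 2 2 9
*      → 15125 2 18
3      → 15125 2 18 3
*      → 15125 2 54
*      → 15125 108
+      → 15233

1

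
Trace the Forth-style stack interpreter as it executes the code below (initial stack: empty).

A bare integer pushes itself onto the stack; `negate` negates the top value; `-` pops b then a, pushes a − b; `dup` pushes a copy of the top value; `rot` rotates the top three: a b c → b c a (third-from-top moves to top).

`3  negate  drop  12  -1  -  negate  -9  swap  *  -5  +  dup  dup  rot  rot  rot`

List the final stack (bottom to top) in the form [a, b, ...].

3      -> 3
negate -> -3
drop   -> (empty)
12     -> 12
-1     -> 12 -1
-      -> 13
negate -> -13
-9     -> -13 -9
swap   -> -9 -13
*      -> 117
-5     -> 117 -5
+      -> 112
dup    -> 112 112
dup    -> 112 112 112
rot    -> 112 112 112
rot    -> 112 112 112
rot    -> 112 112 112

[112, 112, 112]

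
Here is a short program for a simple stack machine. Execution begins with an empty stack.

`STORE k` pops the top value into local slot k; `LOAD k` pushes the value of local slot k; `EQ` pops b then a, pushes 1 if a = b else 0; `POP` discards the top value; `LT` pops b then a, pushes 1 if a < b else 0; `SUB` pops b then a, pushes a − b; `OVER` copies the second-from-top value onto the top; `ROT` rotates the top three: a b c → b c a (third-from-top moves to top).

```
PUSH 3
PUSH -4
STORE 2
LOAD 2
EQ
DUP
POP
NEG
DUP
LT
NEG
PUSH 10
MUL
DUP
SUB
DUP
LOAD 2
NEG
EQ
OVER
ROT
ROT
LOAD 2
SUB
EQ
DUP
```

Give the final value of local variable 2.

PUSH 3  → 3
PUSH -4 → 3 -4
STORE 2 → 3
LOAD 2  → 3 -4
EQ      → 0
DUP     → 0 0
POP     → 0
NEG     → 0
DUP     → 0 0
LT      → 0
NEG     → 0
PUSH 10 → 0 10
MUL     → 0
DUP     → 0 0
SUB     → 0
DUP     → 0 0
LOAD 2  → 0 0 -4
NEG     → 0 0 4
EQ      → 0 0
OVER    → 0 0 0
ROT     → 0 0 0
ROT     → 0 0 0
LOAD 2  → 0 0 0 -4
SUB     → 0 0 4
EQ      → 0 0
DUP     → 0 0 0

-4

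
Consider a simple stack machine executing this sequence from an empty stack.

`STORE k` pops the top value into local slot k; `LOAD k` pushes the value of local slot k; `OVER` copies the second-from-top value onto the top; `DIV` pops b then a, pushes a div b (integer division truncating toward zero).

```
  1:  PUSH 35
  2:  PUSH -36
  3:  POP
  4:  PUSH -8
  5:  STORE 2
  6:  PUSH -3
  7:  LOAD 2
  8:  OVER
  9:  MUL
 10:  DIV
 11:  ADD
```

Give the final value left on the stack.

35

PUSH 35  → 35
PUSH -36 → 35 -36
POP      → 35
PUSH -8  → 35 -8
STORE 2  → 35
PUSH -3  → 35 -3
LOAD 2   → 35 -3 -8
OVER     → 35 -3 -8 -3
MUL      → 35 -3 24
DIV      → 35 0
ADD      → 35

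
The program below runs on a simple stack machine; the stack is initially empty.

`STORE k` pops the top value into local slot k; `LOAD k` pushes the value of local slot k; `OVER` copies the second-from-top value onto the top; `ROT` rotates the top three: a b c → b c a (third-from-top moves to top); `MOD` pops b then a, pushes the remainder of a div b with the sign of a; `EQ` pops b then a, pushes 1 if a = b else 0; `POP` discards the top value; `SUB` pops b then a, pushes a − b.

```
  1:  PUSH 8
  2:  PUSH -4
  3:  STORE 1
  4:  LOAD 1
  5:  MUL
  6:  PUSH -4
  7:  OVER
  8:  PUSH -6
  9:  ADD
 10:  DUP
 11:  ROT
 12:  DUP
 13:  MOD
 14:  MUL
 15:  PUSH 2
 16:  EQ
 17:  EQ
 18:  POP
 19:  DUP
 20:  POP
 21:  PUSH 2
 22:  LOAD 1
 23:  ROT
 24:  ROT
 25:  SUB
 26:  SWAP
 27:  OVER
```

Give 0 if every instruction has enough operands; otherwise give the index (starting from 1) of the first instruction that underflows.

0

PUSH 8   [8]
PUSH -4  [8, -4]
STORE 1  [8]
LOAD 1   [8, -4]
MUL      [-32]
PUSH -4  [-32, -4]
OVER     [-32, -4, -32]
PUSH -6  [-32, -4, -32, -6]
ADD      [-32, -4, -38]
DUP      [-32, -4, -38, -38]
ROT      [-32, -38, -38, -4]
DUP      [-32, -38, -38, -4, -4]
MOD      [-32, -38, -38, 0]
MUL      [-32, -38, 0]
PUSH 2   [-32, -38, 0, 2]
EQ       [-32, -38, 0]
EQ       [-32, 0]
POP      [-32]
DUP      [-32, -32]
POP      [-32]
PUSH 2   [-32, 2]
LOAD 1   [-32, 2, -4]
ROT      [2, -4, -32]
ROT      [-4, -32, 2]
SUB      [-4, -34]
SWAP     [-34, -4]
OVER     [-34, -4, -34]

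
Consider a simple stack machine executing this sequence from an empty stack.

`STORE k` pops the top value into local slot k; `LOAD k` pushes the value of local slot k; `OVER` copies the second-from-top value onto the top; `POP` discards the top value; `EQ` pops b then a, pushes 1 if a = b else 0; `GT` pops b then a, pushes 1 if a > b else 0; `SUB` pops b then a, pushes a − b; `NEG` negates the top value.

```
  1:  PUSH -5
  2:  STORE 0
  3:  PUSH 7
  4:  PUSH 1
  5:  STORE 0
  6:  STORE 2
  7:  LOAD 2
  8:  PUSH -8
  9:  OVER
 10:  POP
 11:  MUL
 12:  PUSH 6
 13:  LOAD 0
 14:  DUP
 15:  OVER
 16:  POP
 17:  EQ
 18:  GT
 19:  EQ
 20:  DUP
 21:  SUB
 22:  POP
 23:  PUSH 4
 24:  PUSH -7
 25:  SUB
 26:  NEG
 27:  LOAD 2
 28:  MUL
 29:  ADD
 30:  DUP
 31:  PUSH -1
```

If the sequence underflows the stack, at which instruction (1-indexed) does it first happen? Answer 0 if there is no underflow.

PUSH -5 → [-5]
STORE 0 → []
PUSH 7  → [7]
PUSH 1  → [7, 1]
STORE 0 → [7]
STORE 2 → []
LOAD 2  → [7]
PUSH -8 → [7, -8]
OVER    → [7, -8, 7]
POP     → [7, -8]
MUL     → [-56]
PUSH 6  → [-56, 6]
LOAD 0  → [-56, 6, 1]
DUP     → [-56, 6, 1, 1]
OVER    → [-56, 6, 1, 1, 1]
POP     → [-56, 6, 1, 1]
EQ      → [-56, 6, 1]
GT      → [-56, 1]
EQ      → [0]
DUP     → [0, 0]
SUB     → [0]
POP     → []
PUSH 4  → [4]
PUSH -7 → [4, -7]
SUB     → [11]
NEG     → [-11]
LOAD 2  → [-11, 7]
MUL     → [-77]
ADD  — needs 2 operands, stack has 1 → underflow

29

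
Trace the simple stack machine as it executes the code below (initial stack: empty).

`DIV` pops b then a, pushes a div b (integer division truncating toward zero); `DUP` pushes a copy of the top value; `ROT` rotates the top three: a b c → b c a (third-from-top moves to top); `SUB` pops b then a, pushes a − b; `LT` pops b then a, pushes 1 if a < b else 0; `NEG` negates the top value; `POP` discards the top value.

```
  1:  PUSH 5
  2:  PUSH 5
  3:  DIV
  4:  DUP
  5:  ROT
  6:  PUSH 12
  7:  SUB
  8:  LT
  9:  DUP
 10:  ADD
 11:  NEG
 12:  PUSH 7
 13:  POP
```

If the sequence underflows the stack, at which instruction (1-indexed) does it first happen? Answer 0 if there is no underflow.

PUSH 5  5
PUSH 5  5 5
DIV     1
DUP     1 1
ROT  — needs 3 operands, stack has 2 → underflow

5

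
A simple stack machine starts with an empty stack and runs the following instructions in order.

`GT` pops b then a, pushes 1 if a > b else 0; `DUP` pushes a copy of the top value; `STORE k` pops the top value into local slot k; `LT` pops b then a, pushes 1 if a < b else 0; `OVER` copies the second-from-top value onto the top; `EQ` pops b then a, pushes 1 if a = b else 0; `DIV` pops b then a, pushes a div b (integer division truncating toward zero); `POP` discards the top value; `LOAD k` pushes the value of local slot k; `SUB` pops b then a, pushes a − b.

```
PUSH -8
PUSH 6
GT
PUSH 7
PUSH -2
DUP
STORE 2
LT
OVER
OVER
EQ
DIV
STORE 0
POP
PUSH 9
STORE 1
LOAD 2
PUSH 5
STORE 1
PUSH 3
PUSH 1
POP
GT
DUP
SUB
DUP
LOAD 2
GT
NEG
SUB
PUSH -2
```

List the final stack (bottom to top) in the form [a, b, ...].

[1, -2]

PUSH -8 -> [-8]
PUSH 6  -> [-8, 6]
GT      -> [0]
PUSH 7  -> [0, 7]
PUSH -2 -> [0, 7, -2]
DUP     -> [0, 7, -2, -2]
STORE 2 -> [0, 7, -2]
LT      -> [0, 0]
OVER    -> [0, 0, 0]
OVER    -> [0, 0, 0, 0]
EQ      -> [0, 0, 1]
DIV     -> [0, 0]
STORE 0 -> [0]
POP     -> []
PUSH 9  -> [9]
STORE 1 -> []
LOAD 2  -> [-2]
PUSH 5  -> [-2, 5]
STORE 1 -> [-2]
PUSH 3  -> [-2, 3]
PUSH 1  -> [-2, 3, 1]
POP     -> [-2, 3]
GT      -> [0]
DUP     -> [0, 0]
SUB     -> [0]
DUP     -> [0, 0]
LOAD 2  -> [0, 0, -2]
GT      -> [0, 1]
NEG     -> [0, -1]
SUB     -> [1]
PUSH -2 -> [1, -2]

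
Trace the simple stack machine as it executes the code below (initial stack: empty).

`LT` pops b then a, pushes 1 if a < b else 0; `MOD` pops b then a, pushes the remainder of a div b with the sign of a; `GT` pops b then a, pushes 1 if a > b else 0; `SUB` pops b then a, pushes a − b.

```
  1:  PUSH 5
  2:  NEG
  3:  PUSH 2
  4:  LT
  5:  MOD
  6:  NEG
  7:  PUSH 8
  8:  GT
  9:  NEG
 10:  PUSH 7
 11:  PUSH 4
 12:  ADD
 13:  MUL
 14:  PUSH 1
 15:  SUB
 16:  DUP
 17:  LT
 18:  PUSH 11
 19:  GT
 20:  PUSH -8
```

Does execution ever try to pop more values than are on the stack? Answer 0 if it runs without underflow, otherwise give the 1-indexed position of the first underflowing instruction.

5

PUSH 5 -> 5
NEG    -> -5
PUSH 2 -> -5 2
LT     -> 1
MOD  — needs 2 operands, stack has 1 → underflow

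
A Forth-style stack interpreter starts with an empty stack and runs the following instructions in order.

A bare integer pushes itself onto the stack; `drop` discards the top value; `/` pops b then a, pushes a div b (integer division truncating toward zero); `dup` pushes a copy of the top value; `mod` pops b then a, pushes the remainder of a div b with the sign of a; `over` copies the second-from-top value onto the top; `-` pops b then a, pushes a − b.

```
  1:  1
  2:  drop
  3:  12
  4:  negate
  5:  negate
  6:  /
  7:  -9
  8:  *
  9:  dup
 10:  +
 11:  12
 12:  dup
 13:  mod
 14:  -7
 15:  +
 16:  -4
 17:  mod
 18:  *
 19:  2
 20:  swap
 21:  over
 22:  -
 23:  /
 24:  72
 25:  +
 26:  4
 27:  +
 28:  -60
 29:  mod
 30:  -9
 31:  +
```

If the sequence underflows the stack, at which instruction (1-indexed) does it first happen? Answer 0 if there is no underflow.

1      → 1
drop   → (empty)
12     → 12
negate → -12
negate → 12
/  — needs 2 operands, stack has 1 → underflow

6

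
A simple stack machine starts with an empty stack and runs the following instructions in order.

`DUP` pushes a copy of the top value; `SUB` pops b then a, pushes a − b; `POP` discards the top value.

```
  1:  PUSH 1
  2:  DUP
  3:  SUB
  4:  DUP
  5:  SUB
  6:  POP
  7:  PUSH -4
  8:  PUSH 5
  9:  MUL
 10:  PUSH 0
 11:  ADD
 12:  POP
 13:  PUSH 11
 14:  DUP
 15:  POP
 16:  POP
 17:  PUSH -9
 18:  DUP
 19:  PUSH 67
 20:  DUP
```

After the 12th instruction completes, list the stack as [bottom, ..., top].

PUSH 1  : 1
DUP     : 1 1
SUB     : 0
DUP     : 0 0
SUB     : 0
POP     : (empty)
PUSH -4 : -4
PUSH 5  : -4 5
MUL     : -20
PUSH 0  : -20 0
ADD     : -20
POP     : (empty)

[]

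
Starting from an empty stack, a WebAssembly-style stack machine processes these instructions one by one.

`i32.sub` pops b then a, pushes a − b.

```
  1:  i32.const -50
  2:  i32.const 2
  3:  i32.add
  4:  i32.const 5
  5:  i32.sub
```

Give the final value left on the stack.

i32.const -50 -> [-50]
i32.const 2   -> [-50, 2]
i32.add       -> [-48]
i32.const 5   -> [-48, 5]
i32.sub       -> [-53]

-53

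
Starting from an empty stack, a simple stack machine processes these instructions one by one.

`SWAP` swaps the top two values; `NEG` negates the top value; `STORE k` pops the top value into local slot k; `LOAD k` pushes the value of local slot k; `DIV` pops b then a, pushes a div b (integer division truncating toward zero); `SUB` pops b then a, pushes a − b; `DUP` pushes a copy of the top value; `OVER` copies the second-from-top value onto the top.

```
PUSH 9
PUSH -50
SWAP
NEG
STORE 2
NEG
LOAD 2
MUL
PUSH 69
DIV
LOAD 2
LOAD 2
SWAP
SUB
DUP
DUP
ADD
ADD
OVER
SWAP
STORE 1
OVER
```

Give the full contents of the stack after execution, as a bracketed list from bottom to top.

PUSH 9   : 9
PUSH -50 : 9 -50
SWAP     : -50 9
NEG      : -50 -9
STORE 2  : -50
NEG      : 50
LOAD 2   : 50 -9
MUL      : -450
PUSH 69  : -450 69
DIV      : -6
LOAD 2   : -6 -9
LOAD 2   : -6 -9 -9
SWAP     : -6 -9 -9
SUB      : -6 0
DUP      : -6 0 0
DUP      : -6 0 0 0
ADD      : -6 0 0
ADD      : -6 0
OVER     : -6 0 -6
SWAP     : -6 -6 0
STORE 1  : -6 -6
OVER     : -6 -6 -6

[-6, -6, -6]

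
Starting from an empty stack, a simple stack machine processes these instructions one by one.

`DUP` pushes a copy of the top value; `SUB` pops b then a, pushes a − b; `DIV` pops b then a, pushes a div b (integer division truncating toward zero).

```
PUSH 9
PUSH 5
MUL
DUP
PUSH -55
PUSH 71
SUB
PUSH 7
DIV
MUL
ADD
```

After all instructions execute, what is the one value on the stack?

PUSH 9   -> 9
PUSH 5   -> 9 5
MUL      -> 45
DUP      -> 45 45
PUSH -55 -> 45 45 -55
PUSH 71  -> 45 45 -55 71
SUB      -> 45 45 -126
PUSH 7   -> 45 45 -126 7
DIV      -> 45 45 -18
MUL      -> 45 -810
ADD      -> -765

-765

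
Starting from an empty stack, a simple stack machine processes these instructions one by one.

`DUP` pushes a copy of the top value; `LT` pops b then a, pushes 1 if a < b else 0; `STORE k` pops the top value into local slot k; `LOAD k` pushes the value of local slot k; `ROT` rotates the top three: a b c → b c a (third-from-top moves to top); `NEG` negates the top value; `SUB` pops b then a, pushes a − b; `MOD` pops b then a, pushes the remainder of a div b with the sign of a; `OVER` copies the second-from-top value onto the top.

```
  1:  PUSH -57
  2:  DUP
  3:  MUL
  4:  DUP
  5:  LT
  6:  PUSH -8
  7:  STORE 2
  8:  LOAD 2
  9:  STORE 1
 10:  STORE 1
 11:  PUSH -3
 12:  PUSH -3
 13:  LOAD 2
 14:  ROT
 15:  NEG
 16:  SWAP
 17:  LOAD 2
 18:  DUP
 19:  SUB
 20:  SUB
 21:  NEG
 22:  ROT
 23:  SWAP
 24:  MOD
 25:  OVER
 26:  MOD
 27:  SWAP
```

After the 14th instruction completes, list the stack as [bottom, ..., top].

PUSH -57 -> [-57]
DUP      -> [-57, -57]
MUL      -> [3249]
DUP      -> [3249, 3249]
LT       -> [0]
PUSH -8  -> [0, -8]
STORE 2  -> [0]
LOAD 2   -> [0, -8]
STORE 1  -> [0]
STORE 1  -> []
PUSH -3  -> [-3]
PUSH -3  -> [-3, -3]
LOAD 2   -> [-3, -3, -8]
ROT      -> [-3, -8, -3]

[-3, -8, -3]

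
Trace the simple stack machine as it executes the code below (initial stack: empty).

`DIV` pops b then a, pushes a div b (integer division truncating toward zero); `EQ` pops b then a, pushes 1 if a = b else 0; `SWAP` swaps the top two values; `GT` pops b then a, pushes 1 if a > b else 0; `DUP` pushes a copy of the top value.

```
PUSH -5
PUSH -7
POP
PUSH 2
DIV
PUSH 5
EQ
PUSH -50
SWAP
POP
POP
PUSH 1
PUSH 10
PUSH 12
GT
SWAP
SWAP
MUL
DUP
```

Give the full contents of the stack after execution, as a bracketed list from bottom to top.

PUSH -5  : [-5]
PUSH -7  : [-5, -7]
POP      : [-5]
PUSH 2   : [-5, 2]
DIV      : [-2]
PUSH 5   : [-2, 5]
EQ       : [0]
PUSH -50 : [0, -50]
SWAP     : [-50, 0]
POP      : [-50]
POP      : []
PUSH 1   : [1]
PUSH 10  : [1, 10]
PUSH 12  : [1, 10, 12]
GT       : [1, 0]
SWAP     : [0, 1]
SWAP     : [1, 0]
MUL      : [0]
DUP      : [0, 0]

[0, 0]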